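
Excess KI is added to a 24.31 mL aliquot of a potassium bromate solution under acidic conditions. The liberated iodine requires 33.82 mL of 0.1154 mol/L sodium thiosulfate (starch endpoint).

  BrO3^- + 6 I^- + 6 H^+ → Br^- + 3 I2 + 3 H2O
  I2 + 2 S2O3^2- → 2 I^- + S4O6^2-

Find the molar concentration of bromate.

0.02676 mol/L

n(S2O3^2-) = 0.03382 × 0.1154 = 3.903 × 10^-3 mol
n(I2) = n(S2O3^2-)/2 = 1.951 × 10^-3 mol
From the 1:3 ratio, n(BrO3^-) in the aliquot = 1/3 × 1.951 × 10^-3 = 6.505 × 10^-4 mol
[BrO3^-] = 6.505 × 10^-4 / 0.02431 = 0.02676 mol/L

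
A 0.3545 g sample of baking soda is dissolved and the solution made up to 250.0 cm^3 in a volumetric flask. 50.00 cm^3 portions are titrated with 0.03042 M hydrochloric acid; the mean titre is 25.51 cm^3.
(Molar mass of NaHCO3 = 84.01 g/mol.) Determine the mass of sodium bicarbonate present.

NaHCO3 + HCl → NaCl + H2O + CO2
n(HCl) per titration = 0.02551 × 0.03042 = 7.760 × 10^-4 mol
n(NaHCO3) in each aliquot = 7.760 × 10^-4 mol (1:1 ratio)
n(NaHCO3) in the whole flask = 7.760 × 10^-4 × 250.0/50.00 = 3.880 × 10^-3 mol
mass of NaHCO3 = 3.880 × 10^-3 × 84.01 = 0.3260 g

0.3260 g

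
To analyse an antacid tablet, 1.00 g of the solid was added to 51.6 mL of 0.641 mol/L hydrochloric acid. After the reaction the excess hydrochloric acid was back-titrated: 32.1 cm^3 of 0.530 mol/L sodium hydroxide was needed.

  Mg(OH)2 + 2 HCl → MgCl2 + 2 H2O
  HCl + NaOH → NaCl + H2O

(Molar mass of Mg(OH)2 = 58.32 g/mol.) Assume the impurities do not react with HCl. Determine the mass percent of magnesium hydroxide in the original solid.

n(HCl) added = 0.0516 × 0.641 = 0.0331 mol
n(NaOH) used in back-titration = 0.0321 × 0.530 = 0.0170 mol
n(HCl) left over = 0.0170 mol (1:1 ratio)
n(HCl) consumed by analyte = 0.0331 − 0.0170 = 0.0161 mol
From the 1:2 ratio, n(Mg(OH)2) = 1/2 × 0.0161 = 8.03 × 10^-3 mol
mass of Mg(OH)2 = 8.03 × 10^-3 × 58.32 = 0.468 g
% Mg(OH)2 = 0.468 / 1.00 × 100 = 46.8 %

46.8 %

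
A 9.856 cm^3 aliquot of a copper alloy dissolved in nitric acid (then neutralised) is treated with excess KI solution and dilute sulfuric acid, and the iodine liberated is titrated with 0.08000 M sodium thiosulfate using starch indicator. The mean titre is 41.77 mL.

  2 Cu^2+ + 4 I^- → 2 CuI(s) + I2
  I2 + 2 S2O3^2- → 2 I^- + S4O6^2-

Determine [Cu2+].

n(S2O3^2-) = 0.04177 × 0.08000 = 3.342 × 10^-3 mol
n(I2) = n(S2O3^2-)/2 = 1.671 × 10^-3 mol
From the 2:1 ratio, n(Cu2+) in the aliquot = 2/1 × 1.671 × 10^-3 = 3.342 × 10^-3 mol
[Cu2+] = 3.342 × 10^-3 / 0.009856 = 0.3390 mol/L

0.3390 M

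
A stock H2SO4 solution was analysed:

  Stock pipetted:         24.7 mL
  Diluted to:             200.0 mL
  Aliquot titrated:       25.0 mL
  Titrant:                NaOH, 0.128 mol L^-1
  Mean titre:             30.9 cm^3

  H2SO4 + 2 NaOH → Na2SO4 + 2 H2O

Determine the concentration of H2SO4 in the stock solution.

0.641 mol/L

n(NaOH) = 0.0309 × 0.128 = 3.96 × 10^-3 mol
From the 1:2 ratio, n(H2SO4) in the aliquot = 1/2 × 3.96 × 10^-3 = 1.98 × 10^-3 mol
[H2SO4]_dilute = 1.98 × 10^-3 / 0.0250 = 0.0791 mol/L
Dilution factor = 200.0 / 24.7 = 8.097
[H2SO4]_stock = 0.0791 × 8.097 = 0.641 mol/L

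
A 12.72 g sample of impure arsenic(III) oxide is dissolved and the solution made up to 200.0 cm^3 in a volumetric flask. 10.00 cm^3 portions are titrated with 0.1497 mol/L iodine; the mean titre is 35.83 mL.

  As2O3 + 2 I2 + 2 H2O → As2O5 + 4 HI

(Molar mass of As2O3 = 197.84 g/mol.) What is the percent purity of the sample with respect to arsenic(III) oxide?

83.42 %

n(I2) per titration = 0.03583 × 0.1497 = 5.364 × 10^-3 mol
From the 1:2 ratio, n(As2O3) in each aliquot = 1/2 × 5.364 × 10^-3 = 2.682 × 10^-3 mol
n(As2O3) in the whole flask = 2.682 × 10^-3 × 200.0/10.00 = 0.05364 mol
mass of As2O3 = 0.05364 × 197.84 = 10.61 g
% As2O3 = 10.61 / 12.72 × 100 = 83.42 %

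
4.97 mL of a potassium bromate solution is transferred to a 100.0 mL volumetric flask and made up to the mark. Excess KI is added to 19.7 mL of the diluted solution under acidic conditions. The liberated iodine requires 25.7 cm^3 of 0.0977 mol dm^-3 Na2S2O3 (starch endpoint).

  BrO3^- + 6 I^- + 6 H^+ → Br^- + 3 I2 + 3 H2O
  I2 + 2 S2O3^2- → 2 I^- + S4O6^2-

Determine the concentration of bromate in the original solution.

n(S2O3^2-) = 0.0257 × 0.0977 = 2.51 × 10^-3 mol
n(I2) = n(S2O3^2-)/2 = 1.26 × 10^-3 mol
From the 1:3 ratio, n(BrO3^-) in the aliquot = 1/3 × 1.26 × 10^-3 = 4.18 × 10^-4 mol
[BrO3^-]_dilute = 4.18 × 10^-4 / 0.0197 = 0.0212 mol/L
[BrO3^-]_original = 0.0212 × 100.0/4.97 = 0.427 mol/L

0.427 mol/L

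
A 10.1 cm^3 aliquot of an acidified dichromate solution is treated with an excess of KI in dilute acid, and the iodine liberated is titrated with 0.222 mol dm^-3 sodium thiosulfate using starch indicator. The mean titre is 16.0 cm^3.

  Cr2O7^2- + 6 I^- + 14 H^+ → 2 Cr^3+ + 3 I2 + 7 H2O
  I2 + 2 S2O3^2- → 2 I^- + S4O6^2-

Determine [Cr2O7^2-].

0.0586 mol/L

n(S2O3^2-) = 0.0160 × 0.222 = 3.55 × 10^-3 mol
n(I2) = n(S2O3^2-)/2 = 1.78 × 10^-3 mol
From the 1:3 ratio, n(Cr2O7^2-) in the aliquot = 1/3 × 1.78 × 10^-3 = 5.92 × 10^-4 mol
[Cr2O7^2-] = 5.92 × 10^-4 / 0.0101 = 0.0586 mol/L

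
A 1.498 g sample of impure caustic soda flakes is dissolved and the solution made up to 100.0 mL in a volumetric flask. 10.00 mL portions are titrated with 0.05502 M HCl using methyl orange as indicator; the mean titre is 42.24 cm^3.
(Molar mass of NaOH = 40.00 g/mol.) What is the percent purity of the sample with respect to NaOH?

NaOH + HCl → NaCl + H2O
n(HCl) per titration = 0.04224 × 0.05502 = 2.324 × 10^-3 mol
n(NaOH) in each aliquot = 2.324 × 10^-3 mol (1:1 ratio)
n(NaOH) in the whole flask = 2.324 × 10^-3 × 100.0/10.00 = 0.02324 mol
mass of NaOH = 0.02324 × 40.00 = 0.9296 g
% NaOH = 0.9296 / 1.498 × 100 = 62.06 %

62.06 %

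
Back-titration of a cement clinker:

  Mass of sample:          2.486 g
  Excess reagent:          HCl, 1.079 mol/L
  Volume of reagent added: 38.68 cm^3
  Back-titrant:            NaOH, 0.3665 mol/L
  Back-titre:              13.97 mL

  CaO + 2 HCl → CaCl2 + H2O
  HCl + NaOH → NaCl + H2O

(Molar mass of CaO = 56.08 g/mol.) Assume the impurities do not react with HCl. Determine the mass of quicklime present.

n(HCl) added = 0.03868 × 1.079 = 0.04174 mol
n(NaOH) used in back-titration = 0.01397 × 0.3665 = 5.120 × 10^-3 mol
n(HCl) left over = 5.120 × 10^-3 mol (1:1 ratio)
n(HCl) consumed by analyte = 0.04174 − 5.120 × 10^-3 = 0.03662 mol
From the 1:2 ratio, n(CaO) = 1/2 × 0.03662 = 0.01831 mol
mass of CaO = 0.01831 × 56.08 = 1.027 g

1.027 g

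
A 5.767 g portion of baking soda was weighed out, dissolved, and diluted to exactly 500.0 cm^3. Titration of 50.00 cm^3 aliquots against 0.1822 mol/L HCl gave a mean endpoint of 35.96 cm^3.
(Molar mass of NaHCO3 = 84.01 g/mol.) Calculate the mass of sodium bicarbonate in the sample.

NaHCO3 + HCl → NaCl + H2O + CO2
n(HCl) per titration = 0.03596 × 0.1822 = 6.552 × 10^-3 mol
n(NaHCO3) in each aliquot = 6.552 × 10^-3 mol (1:1 ratio)
n(NaHCO3) in the whole flask = 6.552 × 10^-3 × 500.0/50.00 = 0.06552 mol
mass of NaHCO3 = 0.06552 × 84.01 = 5.504 g

5.504 g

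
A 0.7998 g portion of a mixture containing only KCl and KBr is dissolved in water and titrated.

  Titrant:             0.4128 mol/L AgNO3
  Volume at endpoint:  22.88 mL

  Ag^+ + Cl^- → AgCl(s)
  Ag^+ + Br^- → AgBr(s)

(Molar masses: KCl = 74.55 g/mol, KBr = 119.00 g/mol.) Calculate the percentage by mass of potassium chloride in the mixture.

n(AgNO3) = 0.02288 × 0.4128 = 9.445 × 10^-3 mol
Let x = n(KCl), y = n(KBr).
Titrant: 1x + 1y = 9.445 × 10^-3;  mass: 74.55x + 119.00y = 0.7998
Solving, x = 7.292 × 10^-3 mol, y = 2.153 × 10^-3 mol
mass of KCl = 7.292 × 10^-3 × 74.55 = 0.5436 g
% KCl = 0.5436 / 0.7998 × 100 = 67.97 %

67.97 %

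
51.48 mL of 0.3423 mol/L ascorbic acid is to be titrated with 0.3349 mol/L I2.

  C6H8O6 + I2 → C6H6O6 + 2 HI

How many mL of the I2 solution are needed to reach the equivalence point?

n(C6H8O6) = 0.05148 L × 0.3423 mol/L = 0.01762 mol
n(I2) = 0.01762 mol (1:1 stoichiometry)
V(I2) = 0.01762 mol / 0.3349 mol/L = 0.05262 L = 52.62 mL

52.62 mL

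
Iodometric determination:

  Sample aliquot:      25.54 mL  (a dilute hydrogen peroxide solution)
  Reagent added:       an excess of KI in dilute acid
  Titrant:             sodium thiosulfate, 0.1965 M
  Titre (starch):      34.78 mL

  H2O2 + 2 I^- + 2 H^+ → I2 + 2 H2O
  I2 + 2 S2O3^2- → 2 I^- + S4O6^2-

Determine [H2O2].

n(S2O3^2-) = 0.03478 × 0.1965 = 6.834 × 10^-3 mol
n(I2) = n(S2O3^2-)/2 = 3.417 × 10^-3 mol
n(H2O2) in the aliquot = 3.417 × 10^-3 mol (1:1 ratio)
[H2O2] = 3.417 × 10^-3 / 0.02554 = 0.1338 mol/L

0.1338 M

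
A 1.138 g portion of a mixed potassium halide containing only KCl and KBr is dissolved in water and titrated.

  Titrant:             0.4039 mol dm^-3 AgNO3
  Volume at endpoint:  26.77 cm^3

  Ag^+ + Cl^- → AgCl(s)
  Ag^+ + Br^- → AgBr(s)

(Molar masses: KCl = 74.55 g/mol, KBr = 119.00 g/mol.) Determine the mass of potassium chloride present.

0.2494 g

n(AgNO3) = 0.02677 × 0.4039 = 0.01081 mol
Let x = n(KCl), y = n(KBr).
Titrant: 1x + 1y = 0.01081;  mass: 74.55x + 119.00y = 1.138
Solving, x = 3.345 × 10^-3 mol, y = 7.468 × 10^-3 mol
mass of KCl = 3.345 × 10^-3 × 74.55 = 0.2494 g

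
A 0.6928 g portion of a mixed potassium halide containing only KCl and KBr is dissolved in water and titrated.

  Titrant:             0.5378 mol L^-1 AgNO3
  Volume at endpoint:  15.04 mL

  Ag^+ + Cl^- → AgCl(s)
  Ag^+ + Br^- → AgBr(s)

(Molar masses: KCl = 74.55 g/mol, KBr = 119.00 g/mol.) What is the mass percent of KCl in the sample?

65.30 %

n(AgNO3) = 0.01504 × 0.5378 = 8.089 × 10^-3 mol
Let x = n(KCl), y = n(KBr).
Titrant: 1x + 1y = 8.089 × 10^-3;  mass: 74.55x + 119.00y = 0.6928
Solving, x = 6.068 × 10^-3 mol, y = 2.020 × 10^-3 mol
mass of KCl = 6.068 × 10^-3 × 74.55 = 0.4524 g
% KCl = 0.4524 / 0.6928 × 100 = 65.30 %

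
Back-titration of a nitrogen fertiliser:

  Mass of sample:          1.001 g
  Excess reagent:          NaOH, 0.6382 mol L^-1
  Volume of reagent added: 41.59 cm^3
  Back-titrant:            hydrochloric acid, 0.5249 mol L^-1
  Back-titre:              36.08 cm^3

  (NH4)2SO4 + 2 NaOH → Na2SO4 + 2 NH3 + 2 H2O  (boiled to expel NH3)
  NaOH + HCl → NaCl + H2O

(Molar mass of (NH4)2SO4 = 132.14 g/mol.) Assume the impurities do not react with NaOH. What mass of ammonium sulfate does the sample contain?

n(NaOH) added = 0.04159 × 0.6382 = 0.02654 mol
n(HCl) used in back-titration = 0.03608 × 0.5249 = 0.01894 mol
n(NaOH) left over = 0.01894 mol (1:1 ratio)
n(NaOH) consumed by analyte = 0.02654 − 0.01894 = 7.604 × 10^-3 mol
From the 1:2 ratio, n((NH4)2SO4) = 1/2 × 7.604 × 10^-3 = 3.802 × 10^-3 mol
mass of (NH4)2SO4 = 3.802 × 10^-3 × 132.14 = 0.5024 g

0.5024 g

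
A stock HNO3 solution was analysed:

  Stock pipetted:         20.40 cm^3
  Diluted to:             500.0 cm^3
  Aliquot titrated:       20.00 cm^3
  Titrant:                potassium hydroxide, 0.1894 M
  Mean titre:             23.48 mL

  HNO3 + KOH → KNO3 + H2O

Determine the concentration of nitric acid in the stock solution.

5.450 M

n(KOH) = 0.02348 × 0.1894 = 4.447 × 10^-3 mol
n(HNO3) in the aliquot = 4.447 × 10^-3 mol (1:1 ratio)
[HNO3]_dilute = 4.447 × 10^-3 / 0.02000 = 0.2224 mol/L
Dilution factor = 500.0 / 20.40 = 24.51
[HNO3]_stock = 0.2224 × 24.51 = 5.450 mol/L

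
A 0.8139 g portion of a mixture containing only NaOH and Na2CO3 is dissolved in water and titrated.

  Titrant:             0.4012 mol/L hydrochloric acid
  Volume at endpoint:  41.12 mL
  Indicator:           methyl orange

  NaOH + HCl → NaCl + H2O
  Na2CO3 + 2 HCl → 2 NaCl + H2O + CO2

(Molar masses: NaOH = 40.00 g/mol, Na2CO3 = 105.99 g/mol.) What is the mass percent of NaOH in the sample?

22.83 %

n(HCl) = 0.04112 × 0.4012 = 0.01650 mol
Let x = n(NaOH), y = n(Na2CO3).
Titrant: 1x + 2y = 0.01650;  mass: 40.00x + 105.99y = 0.8139
Solving, x = 4.646 × 10^-3 mol, y = 5.926 × 10^-3 mol
mass of NaOH = 4.646 × 10^-3 × 40.00 = 0.1858 g
% NaOH = 0.1858 / 0.8139 × 100 = 22.83 %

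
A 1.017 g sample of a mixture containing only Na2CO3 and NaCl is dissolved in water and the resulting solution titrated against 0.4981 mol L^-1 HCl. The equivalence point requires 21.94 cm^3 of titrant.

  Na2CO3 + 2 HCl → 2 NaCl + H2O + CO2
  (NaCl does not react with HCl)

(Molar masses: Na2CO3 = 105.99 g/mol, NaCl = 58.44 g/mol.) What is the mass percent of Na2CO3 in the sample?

n(HCl) = 0.02194 × 0.4981 = 0.01093 mol
Let x = n(Na2CO3), y = n(NaCl).
Titrant: 2x = 0.01093;  mass: 105.99x + 58.44y = 1.017
Solving, x = 5.464 × 10^-3 mol, y = 7.492 × 10^-3 mol
mass of Na2CO3 = 5.464 × 10^-3 × 105.99 = 0.5791 g
% Na2CO3 = 0.5791 / 1.017 × 100 = 56.95 %

56.95 %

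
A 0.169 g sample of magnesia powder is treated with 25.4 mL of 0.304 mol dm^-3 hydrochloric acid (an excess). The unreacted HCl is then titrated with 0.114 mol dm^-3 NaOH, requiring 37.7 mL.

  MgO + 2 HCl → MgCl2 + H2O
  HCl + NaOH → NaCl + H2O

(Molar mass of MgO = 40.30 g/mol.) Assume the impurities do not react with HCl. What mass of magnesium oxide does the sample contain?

n(HCl) added = 0.0254 × 0.304 = 7.72 × 10^-3 mol
n(NaOH) used in back-titration = 0.0377 × 0.114 = 4.30 × 10^-3 mol
n(HCl) left over = 4.30 × 10^-3 mol (1:1 ratio)
n(HCl) consumed by analyte = 7.72 × 10^-3 − 4.30 × 10^-3 = 3.42 × 10^-3 mol
From the 1:2 ratio, n(MgO) = 1/2 × 3.42 × 10^-3 = 1.71 × 10^-3 mol
mass of MgO = 1.71 × 10^-3 × 40.30 = 0.0690 g

0.0690 g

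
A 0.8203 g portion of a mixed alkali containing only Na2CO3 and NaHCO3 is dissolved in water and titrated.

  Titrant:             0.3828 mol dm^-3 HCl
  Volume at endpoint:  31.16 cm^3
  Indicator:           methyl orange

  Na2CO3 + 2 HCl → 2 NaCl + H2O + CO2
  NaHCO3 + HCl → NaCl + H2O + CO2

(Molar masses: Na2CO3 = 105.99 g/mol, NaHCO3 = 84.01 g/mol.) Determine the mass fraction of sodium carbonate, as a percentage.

n(HCl) = 0.03116 × 0.3828 = 0.01193 mol
Let x = n(Na2CO3), y = n(NaHCO3).
Titrant: 2x + 1y = 0.01193;  mass: 105.99x + 84.01y = 0.8203
Solving, x = 2.930 × 10^-3 mol, y = 6.067 × 10^-3 mol
mass of Na2CO3 = 2.930 × 10^-3 × 105.99 = 0.3106 g
% Na2CO3 = 0.3106 / 0.8203 × 100 = 37.86 %

37.86 %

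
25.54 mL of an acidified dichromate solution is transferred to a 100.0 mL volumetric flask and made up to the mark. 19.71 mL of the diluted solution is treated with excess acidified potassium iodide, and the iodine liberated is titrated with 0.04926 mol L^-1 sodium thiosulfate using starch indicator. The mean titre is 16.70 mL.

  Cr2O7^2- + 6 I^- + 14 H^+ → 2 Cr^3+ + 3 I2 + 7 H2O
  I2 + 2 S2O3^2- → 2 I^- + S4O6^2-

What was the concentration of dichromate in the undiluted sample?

0.02724 mol/L

n(S2O3^2-) = 0.01670 × 0.04926 = 8.226 × 10^-4 mol
n(I2) = n(S2O3^2-)/2 = 4.113 × 10^-4 mol
From the 1:3 ratio, n(Cr2O7^2-) in the aliquot = 1/3 × 4.113 × 10^-4 = 1.371 × 10^-4 mol
[Cr2O7^2-]_dilute = 1.371 × 10^-4 / 0.01971 = 0.006956 mol/L
[Cr2O7^2-]_original = 0.006956 × 100.0/25.54 = 0.02724 mol/L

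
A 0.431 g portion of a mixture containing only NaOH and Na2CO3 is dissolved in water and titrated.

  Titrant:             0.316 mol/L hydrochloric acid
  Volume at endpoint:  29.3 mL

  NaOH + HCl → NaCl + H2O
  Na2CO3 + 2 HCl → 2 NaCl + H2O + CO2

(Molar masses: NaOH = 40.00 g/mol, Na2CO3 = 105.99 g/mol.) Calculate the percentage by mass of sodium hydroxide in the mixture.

n(HCl) = 0.0293 × 0.316 = 9.26 × 10^-3 mol
Let x = n(NaOH), y = n(Na2CO3).
Titrant: 1x + 2y = 9.26 × 10^-3;  mass: 40.00x + 105.99y = 0.431
Solving, x = 4.59 × 10^-3 mol, y = 2.33 × 10^-3 mol
mass of NaOH = 4.59 × 10^-3 × 40.00 = 0.184 g
% NaOH = 0.184 / 0.431 × 100 = 42.6 %

42.6 %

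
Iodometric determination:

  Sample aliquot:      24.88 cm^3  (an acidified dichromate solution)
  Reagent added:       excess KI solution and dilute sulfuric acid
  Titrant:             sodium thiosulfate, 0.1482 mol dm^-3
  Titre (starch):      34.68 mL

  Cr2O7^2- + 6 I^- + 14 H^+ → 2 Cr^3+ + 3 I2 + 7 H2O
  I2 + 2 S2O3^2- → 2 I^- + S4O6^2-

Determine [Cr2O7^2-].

n(S2O3^2-) = 0.03468 × 0.1482 = 5.140 × 10^-3 mol
n(I2) = n(S2O3^2-)/2 = 2.570 × 10^-3 mol
From the 1:3 ratio, n(Cr2O7^2-) in the aliquot = 1/3 × 2.570 × 10^-3 = 8.566 × 10^-4 mol
[Cr2O7^2-] = 8.566 × 10^-4 / 0.02488 = 0.03443 mol/L

0.03443 mol/L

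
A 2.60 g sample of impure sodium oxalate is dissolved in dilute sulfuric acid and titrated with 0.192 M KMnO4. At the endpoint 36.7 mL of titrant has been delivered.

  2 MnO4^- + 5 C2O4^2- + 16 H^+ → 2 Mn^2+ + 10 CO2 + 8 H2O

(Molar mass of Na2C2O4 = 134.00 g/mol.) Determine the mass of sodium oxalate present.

n(KMnO4) = 0.0367 L × 0.192 mol/L = 7.05 × 10^-3 mol
From the 5:2 ratio, n(Na2C2O4) = 5/2 × 7.05 × 10^-3 = 0.0176 mol
mass of Na2C2O4 = 0.0176 × 134.00 g/mol = 2.36 g

2.36 g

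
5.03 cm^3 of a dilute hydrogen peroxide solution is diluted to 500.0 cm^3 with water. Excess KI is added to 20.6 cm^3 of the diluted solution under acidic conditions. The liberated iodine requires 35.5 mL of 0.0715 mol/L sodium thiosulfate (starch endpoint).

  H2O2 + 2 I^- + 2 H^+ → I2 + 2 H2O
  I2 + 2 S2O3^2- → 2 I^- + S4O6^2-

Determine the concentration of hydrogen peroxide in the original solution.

n(S2O3^2-) = 0.0355 × 0.0715 = 2.54 × 10^-3 mol
n(I2) = n(S2O3^2-)/2 = 1.27 × 10^-3 mol
n(H2O2) in the aliquot = 1.27 × 10^-3 mol (1:1 ratio)
[H2O2]_dilute = 1.27 × 10^-3 / 0.0206 = 0.0616 mol/L
[H2O2]_original = 0.0616 × 500.0/5.03 = 6.12 mol/L

6.12 mol/L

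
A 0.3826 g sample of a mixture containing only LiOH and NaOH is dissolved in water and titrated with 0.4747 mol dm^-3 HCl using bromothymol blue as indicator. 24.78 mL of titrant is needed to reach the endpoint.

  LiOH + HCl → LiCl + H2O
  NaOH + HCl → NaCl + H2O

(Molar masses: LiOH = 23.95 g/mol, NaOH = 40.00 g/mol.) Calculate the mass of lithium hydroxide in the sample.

0.1312 g

n(HCl) = 0.02478 × 0.4747 = 0.01176 mol
Let x = n(LiOH), y = n(NaOH).
Titrant: 1x + 1y = 0.01176;  mass: 23.95x + 40.00y = 0.3826
Solving, x = 5.478 × 10^-3 mol, y = 6.285 × 10^-3 mol
mass of LiOH = 5.478 × 10^-3 × 23.95 = 0.1312 g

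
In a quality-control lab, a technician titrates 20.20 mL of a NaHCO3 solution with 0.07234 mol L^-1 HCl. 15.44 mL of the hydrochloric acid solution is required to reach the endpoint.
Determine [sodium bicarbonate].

0.05529 mol/L

NaHCO3 + HCl → NaCl + H2O + CO2
n(HCl) = 0.01544 L × 0.07234 mol/L = 1.117 × 10^-3 mol
n(NaHCO3) = 1.117 × 10^-3 mol (1:1 mole ratio)
[NaHCO3] = 1.117 × 10^-3 mol / 0.02020 L = 0.05529 mol/L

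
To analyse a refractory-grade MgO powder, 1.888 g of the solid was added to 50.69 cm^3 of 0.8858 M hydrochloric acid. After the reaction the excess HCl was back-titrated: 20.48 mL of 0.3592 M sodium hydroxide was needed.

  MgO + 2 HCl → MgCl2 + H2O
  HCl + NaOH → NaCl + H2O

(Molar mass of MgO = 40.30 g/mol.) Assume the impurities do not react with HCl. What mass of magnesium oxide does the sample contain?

n(HCl) added = 0.05069 × 0.8858 = 0.04490 mol
n(NaOH) used in back-titration = 0.02048 × 0.3592 = 7.356 × 10^-3 mol
n(HCl) left over = 7.356 × 10^-3 mol (1:1 ratio)
n(HCl) consumed by analyte = 0.04490 − 7.356 × 10^-3 = 0.03754 mol
From the 1:2 ratio, n(MgO) = 1/2 × 0.03754 = 0.01877 mol
mass of MgO = 0.01877 × 40.30 = 0.7565 g

0.7565 g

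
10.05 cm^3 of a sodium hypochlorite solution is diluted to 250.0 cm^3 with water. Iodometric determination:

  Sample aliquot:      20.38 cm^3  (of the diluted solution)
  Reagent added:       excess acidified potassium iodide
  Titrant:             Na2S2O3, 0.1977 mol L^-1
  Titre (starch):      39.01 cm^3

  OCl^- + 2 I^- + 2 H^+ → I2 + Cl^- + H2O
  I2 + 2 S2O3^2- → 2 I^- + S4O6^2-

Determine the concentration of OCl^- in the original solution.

n(S2O3^2-) = 0.03901 × 0.1977 = 7.712 × 10^-3 mol
n(I2) = n(S2O3^2-)/2 = 3.856 × 10^-3 mol
n(OCl^-) in the aliquot = 3.856 × 10^-3 mol (1:1 ratio)
[OCl^-]_dilute = 3.856 × 10^-3 / 0.02038 = 0.1892 mol/L
[OCl^-]_original = 0.1892 × 250.0/10.05 = 4.707 mol/L

4.707 mol/L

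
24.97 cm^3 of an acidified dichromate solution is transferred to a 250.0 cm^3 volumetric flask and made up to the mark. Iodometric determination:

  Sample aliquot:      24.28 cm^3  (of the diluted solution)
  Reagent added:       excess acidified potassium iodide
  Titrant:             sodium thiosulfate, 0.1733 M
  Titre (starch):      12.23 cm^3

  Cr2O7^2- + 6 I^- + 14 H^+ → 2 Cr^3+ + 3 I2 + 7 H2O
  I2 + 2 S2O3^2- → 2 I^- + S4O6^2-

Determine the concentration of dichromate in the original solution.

n(S2O3^2-) = 0.01223 × 0.1733 = 2.119 × 10^-3 mol
n(I2) = n(S2O3^2-)/2 = 1.060 × 10^-3 mol
From the 1:3 ratio, n(Cr2O7^2-) in the aliquot = 1/3 × 1.060 × 10^-3 = 3.532 × 10^-4 mol
[Cr2O7^2-]_dilute = 3.532 × 10^-4 / 0.02428 = 0.01455 mol/L
[Cr2O7^2-]_original = 0.01455 × 250.0/24.97 = 0.1457 mol/L

0.1457 M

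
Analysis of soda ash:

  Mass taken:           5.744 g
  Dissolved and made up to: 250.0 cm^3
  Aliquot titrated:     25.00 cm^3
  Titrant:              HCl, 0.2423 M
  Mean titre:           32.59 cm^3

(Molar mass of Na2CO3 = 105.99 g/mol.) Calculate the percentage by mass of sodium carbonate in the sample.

Na2CO3 + 2 HCl → 2 NaCl + H2O + CO2
n(HCl) per titration = 0.03259 × 0.2423 = 7.897 × 10^-3 mol
From the 1:2 ratio, n(Na2CO3) in each aliquot = 1/2 × 7.897 × 10^-3 = 3.948 × 10^-3 mol
n(Na2CO3) in the whole flask = 3.948 × 10^-3 × 250.0/25.00 = 0.03948 mol
mass of Na2CO3 = 0.03948 × 105.99 = 4.185 g
% Na2CO3 = 4.185 / 5.744 × 100 = 72.85 %

72.85 %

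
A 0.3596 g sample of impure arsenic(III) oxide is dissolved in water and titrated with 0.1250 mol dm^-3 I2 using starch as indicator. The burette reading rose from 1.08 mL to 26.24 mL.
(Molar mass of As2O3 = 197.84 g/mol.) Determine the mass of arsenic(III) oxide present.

0.3111 g

As2O3 + 2 I2 + 2 H2O → As2O5 + 4 HI
n(I2) = 0.02516 L × 0.1250 mol/L = 3.145 × 10^-3 mol
From the 1:2 ratio, n(As2O3) = 1/2 × 3.145 × 10^-3 = 1.573 × 10^-3 mol
mass of As2O3 = 1.573 × 10^-3 × 197.84 g/mol = 0.3111 g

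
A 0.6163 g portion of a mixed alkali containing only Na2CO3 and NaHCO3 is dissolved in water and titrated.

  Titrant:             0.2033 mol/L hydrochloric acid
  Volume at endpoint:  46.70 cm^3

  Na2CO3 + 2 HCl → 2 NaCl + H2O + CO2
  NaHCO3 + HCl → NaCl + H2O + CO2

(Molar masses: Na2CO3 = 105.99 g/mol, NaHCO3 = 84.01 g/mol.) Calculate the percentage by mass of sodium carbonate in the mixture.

50.27 %

n(HCl) = 0.04670 × 0.2033 = 9.494 × 10^-3 mol
Let x = n(Na2CO3), y = n(NaHCO3).
Titrant: 2x + 1y = 9.494 × 10^-3;  mass: 105.99x + 84.01y = 0.6163
Solving, x = 2.923 × 10^-3 mol, y = 3.649 × 10^-3 mol
mass of Na2CO3 = 2.923 × 10^-3 × 105.99 = 0.3098 g
% Na2CO3 = 0.3098 / 0.6163 × 100 = 50.27 %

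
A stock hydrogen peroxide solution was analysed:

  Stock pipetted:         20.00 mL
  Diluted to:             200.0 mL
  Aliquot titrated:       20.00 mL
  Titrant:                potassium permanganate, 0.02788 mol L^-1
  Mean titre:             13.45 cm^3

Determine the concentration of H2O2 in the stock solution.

2 MnO4^- + 5 H2O2 + 6 H^+ → 2 Mn^2+ + 5 O2 + 8 H2O
n(KMnO4) = 0.01345 × 0.02788 = 3.750 × 10^-4 mol
From the 5:2 ratio, n(H2O2) in the aliquot = 5/2 × 3.750 × 10^-4 = 9.375 × 10^-4 mol
[H2O2]_dilute = 9.375 × 10^-4 / 0.02000 = 0.04687 mol/L
Dilution factor = 200.0 / 20.00 = 10.00
[H2O2]_stock = 0.04687 × 10.00 = 0.4687 mol/L

0.4687 mol/L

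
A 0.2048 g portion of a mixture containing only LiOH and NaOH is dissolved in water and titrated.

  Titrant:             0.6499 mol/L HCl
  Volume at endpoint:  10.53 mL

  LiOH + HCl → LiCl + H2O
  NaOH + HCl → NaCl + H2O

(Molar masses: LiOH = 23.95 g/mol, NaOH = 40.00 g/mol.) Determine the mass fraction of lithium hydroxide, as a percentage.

n(HCl) = 0.01053 × 0.6499 = 6.843 × 10^-3 mol
Let x = n(LiOH), y = n(NaOH).
Titrant: 1x + 1y = 6.843 × 10^-3;  mass: 23.95x + 40.00y = 0.2048
Solving, x = 4.295 × 10^-3 mol, y = 2.548 × 10^-3 mol
mass of LiOH = 4.295 × 10^-3 × 23.95 = 0.1029 g
% LiOH = 0.1029 / 0.2048 × 100 = 50.23 %

50.23 %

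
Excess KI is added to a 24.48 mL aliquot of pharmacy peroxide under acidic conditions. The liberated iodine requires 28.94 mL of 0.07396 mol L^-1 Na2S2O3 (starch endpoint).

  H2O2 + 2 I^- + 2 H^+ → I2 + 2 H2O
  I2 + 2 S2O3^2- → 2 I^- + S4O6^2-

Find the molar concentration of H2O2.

0.04372 mol/L

n(S2O3^2-) = 0.02894 × 0.07396 = 2.140 × 10^-3 mol
n(I2) = n(S2O3^2-)/2 = 1.070 × 10^-3 mol
n(H2O2) in the aliquot = 1.070 × 10^-3 mol (1:1 ratio)
[H2O2] = 1.070 × 10^-3 / 0.02448 = 0.04372 mol/L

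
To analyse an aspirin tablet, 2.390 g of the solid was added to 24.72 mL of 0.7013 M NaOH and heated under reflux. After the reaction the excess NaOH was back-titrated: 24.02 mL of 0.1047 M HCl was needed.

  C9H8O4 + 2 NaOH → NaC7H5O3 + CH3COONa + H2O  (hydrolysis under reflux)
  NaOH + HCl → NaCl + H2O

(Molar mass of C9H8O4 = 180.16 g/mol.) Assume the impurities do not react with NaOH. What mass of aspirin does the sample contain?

n(NaOH) added = 0.02472 × 0.7013 = 0.01734 mol
n(HCl) used in back-titration = 0.02402 × 0.1047 = 2.515 × 10^-3 mol
n(NaOH) left over = 2.515 × 10^-3 mol (1:1 ratio)
n(NaOH) consumed by analyte = 0.01734 − 2.515 × 10^-3 = 0.01482 mol
From the 1:2 ratio, n(C9H8O4) = 1/2 × 0.01482 = 7.411 × 10^-3 mol
mass of C9H8O4 = 7.411 × 10^-3 × 180.16 = 1.335 g

1.335 g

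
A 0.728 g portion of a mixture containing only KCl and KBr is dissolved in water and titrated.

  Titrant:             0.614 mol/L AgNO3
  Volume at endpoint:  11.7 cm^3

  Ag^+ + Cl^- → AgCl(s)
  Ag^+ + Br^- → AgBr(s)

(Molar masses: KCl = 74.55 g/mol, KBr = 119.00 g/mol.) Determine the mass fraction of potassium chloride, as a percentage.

29.2 %

n(AgNO3) = 0.0117 × 0.614 = 7.18 × 10^-3 mol
Let x = n(KCl), y = n(KBr).
Titrant: 1x + 1y = 7.18 × 10^-3;  mass: 74.55x + 119.00y = 0.728
Solving, x = 2.85 × 10^-3 mol, y = 4.33 × 10^-3 mol
mass of KCl = 2.85 × 10^-3 × 74.55 = 0.213 g
% KCl = 0.213 / 0.728 × 100 = 29.2 %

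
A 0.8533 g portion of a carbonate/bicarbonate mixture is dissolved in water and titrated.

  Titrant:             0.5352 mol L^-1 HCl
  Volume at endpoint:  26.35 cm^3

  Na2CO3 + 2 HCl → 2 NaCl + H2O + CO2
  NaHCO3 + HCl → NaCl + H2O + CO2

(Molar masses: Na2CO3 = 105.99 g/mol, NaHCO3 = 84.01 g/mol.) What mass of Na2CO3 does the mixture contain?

0.5663 g

n(HCl) = 0.02635 × 0.5352 = 0.01410 mol
Let x = n(Na2CO3), y = n(NaHCO3).
Titrant: 2x + 1y = 0.01410;  mass: 105.99x + 84.01y = 0.8533
Solving, x = 5.343 × 10^-3 mol, y = 3.416 × 10^-3 mol
mass of Na2CO3 = 5.343 × 10^-3 × 105.99 = 0.5663 g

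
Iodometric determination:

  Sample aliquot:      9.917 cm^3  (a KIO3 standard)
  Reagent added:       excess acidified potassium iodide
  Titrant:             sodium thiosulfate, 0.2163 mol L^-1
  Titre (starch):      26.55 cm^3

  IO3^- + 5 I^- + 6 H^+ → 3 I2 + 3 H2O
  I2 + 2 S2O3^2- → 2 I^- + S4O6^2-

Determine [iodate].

n(S2O3^2-) = 0.02655 × 0.2163 = 5.743 × 10^-3 mol
n(I2) = n(S2O3^2-)/2 = 2.871 × 10^-3 mol
From the 1:3 ratio, n(IO3^-) in the aliquot = 1/3 × 2.871 × 10^-3 = 9.571 × 10^-4 mol
[IO3^-] = 9.571 × 10^-4 / 0.009917 = 0.09651 mol/L

0.09651 mol/L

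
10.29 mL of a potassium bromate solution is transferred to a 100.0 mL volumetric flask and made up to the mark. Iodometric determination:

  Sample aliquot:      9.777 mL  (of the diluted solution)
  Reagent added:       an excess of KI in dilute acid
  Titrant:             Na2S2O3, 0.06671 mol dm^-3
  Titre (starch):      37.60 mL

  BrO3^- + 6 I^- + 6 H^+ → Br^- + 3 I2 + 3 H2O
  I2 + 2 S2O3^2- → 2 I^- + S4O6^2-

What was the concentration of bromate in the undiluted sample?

n(S2O3^2-) = 0.03760 × 0.06671 = 2.508 × 10^-3 mol
n(I2) = n(S2O3^2-)/2 = 1.254 × 10^-3 mol
From the 1:3 ratio, n(BrO3^-) in the aliquot = 1/3 × 1.254 × 10^-3 = 4.180 × 10^-4 mol
[BrO3^-]_dilute = 4.180 × 10^-4 / 0.009777 = 0.04276 mol/L
[BrO3^-]_original = 0.04276 × 100.0/10.29 = 0.4155 mol/L

0.4155 mol/L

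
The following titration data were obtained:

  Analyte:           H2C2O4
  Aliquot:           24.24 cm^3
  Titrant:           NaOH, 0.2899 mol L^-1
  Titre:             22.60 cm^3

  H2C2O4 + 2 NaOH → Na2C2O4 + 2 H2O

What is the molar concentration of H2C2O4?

0.1351 mol/L

n(NaOH) = 0.02260 L × 0.2899 mol/L = 6.552 × 10^-3 mol
From the 1:2 mole ratio, n(H2C2O4) = 1/2 × 6.552 × 10^-3 = 3.276 × 10^-3 mol
[H2C2O4] = 3.276 × 10^-3 mol / 0.02424 L = 0.1351 mol/L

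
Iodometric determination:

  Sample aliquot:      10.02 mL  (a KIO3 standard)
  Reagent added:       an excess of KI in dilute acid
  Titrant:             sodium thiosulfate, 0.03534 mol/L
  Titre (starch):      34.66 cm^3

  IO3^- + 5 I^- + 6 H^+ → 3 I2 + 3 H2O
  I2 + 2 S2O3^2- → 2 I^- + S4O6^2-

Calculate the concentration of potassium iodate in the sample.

0.02037 mol/L

n(S2O3^2-) = 0.03466 × 0.03534 = 1.225 × 10^-3 mol
n(I2) = n(S2O3^2-)/2 = 6.124 × 10^-4 mol
From the 1:3 ratio, n(IO3^-) in the aliquot = 1/3 × 6.124 × 10^-4 = 2.041 × 10^-4 mol
[IO3^-] = 2.041 × 10^-4 / 0.01002 = 0.02037 mol/L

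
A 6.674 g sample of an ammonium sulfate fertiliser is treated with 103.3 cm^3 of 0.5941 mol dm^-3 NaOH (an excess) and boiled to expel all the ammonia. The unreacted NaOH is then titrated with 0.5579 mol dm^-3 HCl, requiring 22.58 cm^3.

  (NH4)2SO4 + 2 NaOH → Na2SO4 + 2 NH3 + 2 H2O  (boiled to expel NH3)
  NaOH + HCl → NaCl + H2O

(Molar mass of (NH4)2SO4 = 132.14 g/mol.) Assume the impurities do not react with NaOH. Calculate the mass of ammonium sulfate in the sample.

3.222 g

n(NaOH) added = 0.1033 × 0.5941 = 0.06137 mol
n(HCl) used in back-titration = 0.02258 × 0.5579 = 0.01260 mol
n(NaOH) left over = 0.01260 mol (1:1 ratio)
n(NaOH) consumed by analyte = 0.06137 − 0.01260 = 0.04877 mol
From the 1:2 ratio, n((NH4)2SO4) = 1/2 × 0.04877 = 0.02439 mol
mass of (NH4)2SO4 = 0.02439 × 132.14 = 3.222 g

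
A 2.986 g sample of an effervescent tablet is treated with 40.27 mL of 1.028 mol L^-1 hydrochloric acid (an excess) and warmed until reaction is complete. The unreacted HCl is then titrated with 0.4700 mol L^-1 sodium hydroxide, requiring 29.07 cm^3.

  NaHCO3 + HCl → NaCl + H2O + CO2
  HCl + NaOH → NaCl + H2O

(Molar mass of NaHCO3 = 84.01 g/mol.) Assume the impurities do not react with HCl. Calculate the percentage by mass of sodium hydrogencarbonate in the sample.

n(HCl) added = 0.04027 × 1.028 = 0.04140 mol
n(NaOH) used in back-titration = 0.02907 × 0.4700 = 0.01366 mol
n(HCl) left over = 0.01366 mol (1:1 ratio)
n(HCl) consumed by analyte = 0.04140 − 0.01366 = 0.02773 mol
n(NaHCO3) = 0.02773 mol (1:1 ratio)
mass of NaHCO3 = 0.02773 × 84.01 = 2.330 g
% NaHCO3 = 2.330 / 2.986 × 100 = 78.03 %

78.03 %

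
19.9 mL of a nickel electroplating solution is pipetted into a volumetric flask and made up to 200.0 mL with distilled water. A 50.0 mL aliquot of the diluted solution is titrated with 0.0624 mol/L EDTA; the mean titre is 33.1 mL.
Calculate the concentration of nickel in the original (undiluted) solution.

Ni^2+ + EDTA^4- → [Ni(EDTA)]^2-
n(EDTA) = 0.0331 × 0.0624 = 2.07 × 10^-3 mol
n(Ni2+) in the aliquot = 2.07 × 10^-3 mol (1:1 ratio)
[Ni2+]_dilute = 2.07 × 10^-3 / 0.0500 = 0.0413 mol/L
Dilution factor = 200.0 / 19.9 = 10.05
[Ni2+]_stock = 0.0413 × 10.05 = 0.415 mol/L

0.415 mol/L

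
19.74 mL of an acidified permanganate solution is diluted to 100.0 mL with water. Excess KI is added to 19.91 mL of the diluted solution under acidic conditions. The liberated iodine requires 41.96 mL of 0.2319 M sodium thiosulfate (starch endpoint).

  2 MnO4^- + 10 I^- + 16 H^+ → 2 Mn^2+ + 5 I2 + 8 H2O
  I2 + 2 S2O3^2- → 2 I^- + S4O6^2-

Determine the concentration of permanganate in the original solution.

n(S2O3^2-) = 0.04196 × 0.2319 = 9.731 × 10^-3 mol
n(I2) = n(S2O3^2-)/2 = 4.865 × 10^-3 mol
From the 2:5 ratio, n(MnO4^-) in the aliquot = 2/5 × 4.865 × 10^-3 = 1.946 × 10^-3 mol
[MnO4^-]_dilute = 1.946 × 10^-3 / 0.01991 = 0.09775 mol/L
[MnO4^-]_original = 0.09775 × 100.0/19.74 = 0.4952 mol/L

0.4952 M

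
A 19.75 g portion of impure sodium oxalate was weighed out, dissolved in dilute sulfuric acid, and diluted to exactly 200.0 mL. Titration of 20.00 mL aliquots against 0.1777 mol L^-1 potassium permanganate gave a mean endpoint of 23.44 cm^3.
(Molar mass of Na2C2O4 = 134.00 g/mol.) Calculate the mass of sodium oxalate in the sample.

13.95 g

2 MnO4^- + 5 C2O4^2- + 16 H^+ → 2 Mn^2+ + 10 CO2 + 8 H2O
n(KMnO4) per titration = 0.02344 × 0.1777 = 4.165 × 10^-3 mol
From the 5:2 ratio, n(Na2C2O4) in each aliquot = 5/2 × 4.165 × 10^-3 = 0.01041 mol
n(Na2C2O4) in the whole flask = 0.01041 × 200.0/20.00 = 0.1041 mol
mass of Na2C2O4 = 0.1041 × 134.00 = 13.95 g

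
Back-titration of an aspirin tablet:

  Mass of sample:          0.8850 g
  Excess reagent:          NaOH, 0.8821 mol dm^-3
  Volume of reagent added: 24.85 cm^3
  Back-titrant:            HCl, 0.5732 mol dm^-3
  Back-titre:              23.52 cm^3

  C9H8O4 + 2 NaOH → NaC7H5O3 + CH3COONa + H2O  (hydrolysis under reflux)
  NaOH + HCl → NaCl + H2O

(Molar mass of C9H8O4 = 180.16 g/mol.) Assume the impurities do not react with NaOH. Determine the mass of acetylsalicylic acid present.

0.7601 g

n(NaOH) added = 0.02485 × 0.8821 = 0.02192 mol
n(HCl) used in back-titration = 0.02352 × 0.5732 = 0.01348 mol
n(NaOH) left over = 0.01348 mol (1:1 ratio)
n(NaOH) consumed by analyte = 0.02192 − 0.01348 = 8.439 × 10^-3 mol
From the 1:2 ratio, n(C9H8O4) = 1/2 × 8.439 × 10^-3 = 4.219 × 10^-3 mol
mass of C9H8O4 = 4.219 × 10^-3 × 180.16 = 0.7601 g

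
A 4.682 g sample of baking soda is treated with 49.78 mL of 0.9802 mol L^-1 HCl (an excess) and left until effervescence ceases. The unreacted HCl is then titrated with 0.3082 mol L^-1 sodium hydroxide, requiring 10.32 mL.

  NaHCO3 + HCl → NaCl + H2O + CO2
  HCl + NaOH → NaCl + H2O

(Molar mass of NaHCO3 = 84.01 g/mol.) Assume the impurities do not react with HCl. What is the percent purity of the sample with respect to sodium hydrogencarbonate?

n(HCl) added = 0.04978 × 0.9802 = 0.04879 mol
n(NaOH) used in back-titration = 0.01032 × 0.3082 = 3.181 × 10^-3 mol
n(HCl) left over = 3.181 × 10^-3 mol (1:1 ratio)
n(HCl) consumed by analyte = 0.04879 − 3.181 × 10^-3 = 0.04561 mol
n(NaHCO3) = 0.04561 mol (1:1 ratio)
mass of NaHCO3 = 0.04561 × 84.01 = 3.832 g
% NaHCO3 = 3.832 / 4.682 × 100 = 81.85 %

81.85 %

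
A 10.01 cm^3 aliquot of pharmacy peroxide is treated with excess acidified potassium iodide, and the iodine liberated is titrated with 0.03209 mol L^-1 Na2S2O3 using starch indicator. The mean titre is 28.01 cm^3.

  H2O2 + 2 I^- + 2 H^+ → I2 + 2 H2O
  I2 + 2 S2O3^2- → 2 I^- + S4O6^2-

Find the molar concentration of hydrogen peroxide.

0.04490 mol/L

n(S2O3^2-) = 0.02801 × 0.03209 = 8.988 × 10^-4 mol
n(I2) = n(S2O3^2-)/2 = 4.494 × 10^-4 mol
n(H2O2) in the aliquot = 4.494 × 10^-4 mol (1:1 ratio)
[H2O2] = 4.494 × 10^-4 / 0.01001 = 0.04490 mol/L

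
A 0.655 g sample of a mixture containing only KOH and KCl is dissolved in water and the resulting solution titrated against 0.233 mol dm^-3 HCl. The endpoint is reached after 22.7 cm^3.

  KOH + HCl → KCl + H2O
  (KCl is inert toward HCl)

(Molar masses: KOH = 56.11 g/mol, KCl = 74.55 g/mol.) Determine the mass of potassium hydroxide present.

n(HCl) = 0.0227 × 0.233 = 5.29 × 10^-3 mol
Let x = n(KOH), y = n(KCl).
Titrant: 1x = 5.29 × 10^-3;  mass: 56.11x + 74.55y = 0.655
Solving, x = 5.29 × 10^-3 mol, y = 4.81 × 10^-3 mol
mass of KOH = 5.29 × 10^-3 × 56.11 = 0.297 g

0.297 g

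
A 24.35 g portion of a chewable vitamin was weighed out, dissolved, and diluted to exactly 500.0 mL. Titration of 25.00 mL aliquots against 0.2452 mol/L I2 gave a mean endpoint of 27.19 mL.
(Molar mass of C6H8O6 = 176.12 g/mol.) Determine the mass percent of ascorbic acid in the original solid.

96.44 %

C6H8O6 + I2 → C6H6O6 + 2 HI
n(I2) per titration = 0.02719 × 0.2452 = 6.667 × 10^-3 mol
n(C6H8O6) in each aliquot = 6.667 × 10^-3 mol (1:1 ratio)
n(C6H8O6) in the whole flask = 6.667 × 10^-3 × 500.0/25.00 = 0.1333 mol
mass of C6H8O6 = 0.1333 × 176.12 = 23.48 g
% C6H8O6 = 23.48 / 24.35 × 100 = 96.44 %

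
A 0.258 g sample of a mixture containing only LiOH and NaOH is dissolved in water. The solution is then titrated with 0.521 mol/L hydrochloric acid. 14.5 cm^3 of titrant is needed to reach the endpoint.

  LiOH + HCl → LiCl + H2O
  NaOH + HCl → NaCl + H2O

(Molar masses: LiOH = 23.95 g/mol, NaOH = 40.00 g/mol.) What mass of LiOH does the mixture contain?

n(HCl) = 0.0145 × 0.521 = 7.55 × 10^-3 mol
Let x = n(LiOH), y = n(NaOH).
Titrant: 1x + 1y = 7.55 × 10^-3;  mass: 23.95x + 40.00y = 0.258
Solving, x = 2.75 × 10^-3 mol, y = 4.80 × 10^-3 mol
mass of LiOH = 2.75 × 10^-3 × 23.95 = 0.0659 g

0.0659 g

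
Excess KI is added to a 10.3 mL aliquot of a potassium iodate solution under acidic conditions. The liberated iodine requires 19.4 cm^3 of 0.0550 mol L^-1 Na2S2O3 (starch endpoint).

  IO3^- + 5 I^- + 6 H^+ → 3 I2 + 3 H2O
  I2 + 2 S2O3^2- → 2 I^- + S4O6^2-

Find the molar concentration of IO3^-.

0.0173 mol/L

n(S2O3^2-) = 0.0194 × 0.0550 = 1.07 × 10^-3 mol
n(I2) = n(S2O3^2-)/2 = 5.33 × 10^-4 mol
From the 1:3 ratio, n(IO3^-) in the aliquot = 1/3 × 5.33 × 10^-4 = 1.78 × 10^-4 mol
[IO3^-] = 1.78 × 10^-4 / 0.0103 = 0.0173 mol/L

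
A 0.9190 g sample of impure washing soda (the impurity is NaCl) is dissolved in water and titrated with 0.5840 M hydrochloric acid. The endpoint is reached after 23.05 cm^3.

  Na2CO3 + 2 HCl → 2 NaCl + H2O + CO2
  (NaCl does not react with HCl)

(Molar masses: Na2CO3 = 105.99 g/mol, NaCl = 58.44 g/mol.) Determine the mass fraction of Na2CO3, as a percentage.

n(HCl) = 0.02305 × 0.5840 = 0.01346 mol
Let x = n(Na2CO3), y = n(NaCl).
Titrant: 2x = 0.01346;  mass: 105.99x + 58.44y = 0.9190
Solving, x = 6.731 × 10^-3 mol, y = 3.519 × 10^-3 mol
mass of Na2CO3 = 6.731 × 10^-3 × 105.99 = 0.7134 g
% Na2CO3 = 0.7134 / 0.9190 × 100 = 77.63 %

77.63 %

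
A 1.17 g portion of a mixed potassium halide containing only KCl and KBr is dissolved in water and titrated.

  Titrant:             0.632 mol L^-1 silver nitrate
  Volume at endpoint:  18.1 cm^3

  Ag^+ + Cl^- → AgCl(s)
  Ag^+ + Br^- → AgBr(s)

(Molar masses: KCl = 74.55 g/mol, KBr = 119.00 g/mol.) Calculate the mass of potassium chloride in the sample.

n(AgNO3) = 0.0181 × 0.632 = 0.0114 mol
Let x = n(KCl), y = n(KBr).
Titrant: 1x + 1y = 0.0114;  mass: 74.55x + 119.00y = 1.17
Solving, x = 4.30 × 10^-3 mol, y = 7.14 × 10^-3 mol
mass of KCl = 4.30 × 10^-3 × 74.55 = 0.321 g

0.321 g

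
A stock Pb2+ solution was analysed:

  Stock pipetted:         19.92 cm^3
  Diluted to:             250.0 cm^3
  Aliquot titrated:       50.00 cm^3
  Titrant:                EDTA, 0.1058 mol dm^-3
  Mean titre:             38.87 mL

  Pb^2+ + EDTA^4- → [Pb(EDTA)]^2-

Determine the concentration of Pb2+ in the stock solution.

n(EDTA) = 0.03887 × 0.1058 = 4.112 × 10^-3 mol
n(Pb2+) in the aliquot = 4.112 × 10^-3 mol (1:1 ratio)
[Pb2+]_dilute = 4.112 × 10^-3 / 0.05000 = 0.08225 mol/L
Dilution factor = 250.0 / 19.92 = 12.55
[Pb2+]_stock = 0.08225 × 12.55 = 1.032 mol/L

1.032 mol/L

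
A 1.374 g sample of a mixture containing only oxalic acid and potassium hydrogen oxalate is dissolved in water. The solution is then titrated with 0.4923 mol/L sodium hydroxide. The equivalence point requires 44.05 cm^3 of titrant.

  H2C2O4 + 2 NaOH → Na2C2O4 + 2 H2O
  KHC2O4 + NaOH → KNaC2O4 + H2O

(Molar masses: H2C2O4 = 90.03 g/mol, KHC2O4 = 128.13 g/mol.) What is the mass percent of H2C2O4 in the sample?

n(NaOH) = 0.04405 × 0.4923 = 0.02169 mol
Let x = n(H2C2O4), y = n(KHC2O4).
Titrant: 2x + 1y = 0.02169;  mass: 90.03x + 128.13y = 1.374
Solving, x = 8.450 × 10^-3 mol, y = 4.786 × 10^-3 mol
mass of H2C2O4 = 8.450 × 10^-3 × 90.03 = 0.7607 g
% H2C2O4 = 0.7607 / 1.374 × 100 = 55.37 %

55.37 %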